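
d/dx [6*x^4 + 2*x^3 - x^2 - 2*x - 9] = 24*x^3 + 6*x^2 - 2*x - 2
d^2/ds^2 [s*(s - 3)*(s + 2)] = 6*s - 2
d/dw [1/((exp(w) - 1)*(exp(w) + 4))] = (-2*exp(w) - 3)*exp(w)/(exp(4*w) + 6*exp(3*w) + exp(2*w) - 24*exp(w) + 16)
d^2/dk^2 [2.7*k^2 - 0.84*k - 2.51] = 5.40000000000000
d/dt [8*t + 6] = 8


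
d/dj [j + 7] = 1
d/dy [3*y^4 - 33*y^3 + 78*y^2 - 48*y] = 12*y^3 - 99*y^2 + 156*y - 48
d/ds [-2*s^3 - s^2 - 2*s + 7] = -6*s^2 - 2*s - 2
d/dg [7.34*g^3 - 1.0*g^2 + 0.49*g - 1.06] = 22.02*g^2 - 2.0*g + 0.49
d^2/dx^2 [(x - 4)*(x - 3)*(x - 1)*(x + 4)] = 12*x^2 - 24*x - 26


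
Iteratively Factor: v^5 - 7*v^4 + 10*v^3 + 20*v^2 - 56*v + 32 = (v + 2)*(v^4 - 9*v^3 + 28*v^2 - 36*v + 16) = (v - 4)*(v + 2)*(v^3 - 5*v^2 + 8*v - 4) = (v - 4)*(v - 2)*(v + 2)*(v^2 - 3*v + 2) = (v - 4)*(v - 2)^2*(v + 2)*(v - 1)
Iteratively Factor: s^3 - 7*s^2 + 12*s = (s)*(s^2 - 7*s + 12) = s*(s - 3)*(s - 4)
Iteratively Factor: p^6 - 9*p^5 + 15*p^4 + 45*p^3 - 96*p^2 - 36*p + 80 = (p + 2)*(p^5 - 11*p^4 + 37*p^3 - 29*p^2 - 38*p + 40) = (p - 1)*(p + 2)*(p^4 - 10*p^3 + 27*p^2 - 2*p - 40) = (p - 4)*(p - 1)*(p + 2)*(p^3 - 6*p^2 + 3*p + 10) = (p - 4)*(p - 1)*(p + 1)*(p + 2)*(p^2 - 7*p + 10) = (p - 5)*(p - 4)*(p - 1)*(p + 1)*(p + 2)*(p - 2)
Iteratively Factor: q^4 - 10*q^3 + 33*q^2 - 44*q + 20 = (q - 2)*(q^3 - 8*q^2 + 17*q - 10) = (q - 2)^2*(q^2 - 6*q + 5) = (q - 2)^2*(q - 1)*(q - 5)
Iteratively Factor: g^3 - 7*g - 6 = (g + 1)*(g^2 - g - 6) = (g - 3)*(g + 1)*(g + 2)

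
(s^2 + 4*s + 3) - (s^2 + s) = 3*s + 3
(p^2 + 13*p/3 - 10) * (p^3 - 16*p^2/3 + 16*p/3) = p^5 - p^4 - 250*p^3/9 + 688*p^2/9 - 160*p/3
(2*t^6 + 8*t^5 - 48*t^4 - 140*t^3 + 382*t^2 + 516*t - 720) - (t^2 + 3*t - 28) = 2*t^6 + 8*t^5 - 48*t^4 - 140*t^3 + 381*t^2 + 513*t - 692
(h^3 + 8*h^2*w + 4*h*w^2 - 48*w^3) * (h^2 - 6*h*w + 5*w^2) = h^5 + 2*h^4*w - 39*h^3*w^2 - 32*h^2*w^3 + 308*h*w^4 - 240*w^5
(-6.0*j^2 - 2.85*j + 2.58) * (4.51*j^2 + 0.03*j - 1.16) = -27.06*j^4 - 13.0335*j^3 + 18.5103*j^2 + 3.3834*j - 2.9928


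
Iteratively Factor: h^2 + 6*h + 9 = (h + 3)*(h + 3)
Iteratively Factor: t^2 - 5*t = (t - 5)*(t)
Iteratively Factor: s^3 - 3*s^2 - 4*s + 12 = (s - 2)*(s^2 - s - 6) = (s - 3)*(s - 2)*(s + 2)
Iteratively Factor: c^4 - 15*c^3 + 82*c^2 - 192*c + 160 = (c - 4)*(c^3 - 11*c^2 + 38*c - 40) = (c - 4)^2*(c^2 - 7*c + 10) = (c - 4)^2*(c - 2)*(c - 5)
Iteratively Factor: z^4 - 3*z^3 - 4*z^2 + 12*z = (z - 3)*(z^3 - 4*z) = (z - 3)*(z - 2)*(z^2 + 2*z) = z*(z - 3)*(z - 2)*(z + 2)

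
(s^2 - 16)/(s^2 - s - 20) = (s - 4)/(s - 5)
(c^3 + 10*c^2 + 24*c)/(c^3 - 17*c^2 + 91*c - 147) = c*(c^2 + 10*c + 24)/(c^3 - 17*c^2 + 91*c - 147)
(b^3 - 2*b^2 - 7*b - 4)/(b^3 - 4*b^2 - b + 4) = (b + 1)/(b - 1)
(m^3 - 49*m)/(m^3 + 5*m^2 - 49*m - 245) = m/(m + 5)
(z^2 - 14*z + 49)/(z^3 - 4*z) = (z^2 - 14*z + 49)/(z*(z^2 - 4))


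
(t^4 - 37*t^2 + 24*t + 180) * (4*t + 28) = 4*t^5 + 28*t^4 - 148*t^3 - 940*t^2 + 1392*t + 5040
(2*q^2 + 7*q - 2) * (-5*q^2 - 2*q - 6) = -10*q^4 - 39*q^3 - 16*q^2 - 38*q + 12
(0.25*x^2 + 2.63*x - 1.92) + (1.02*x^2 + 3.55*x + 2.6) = 1.27*x^2 + 6.18*x + 0.68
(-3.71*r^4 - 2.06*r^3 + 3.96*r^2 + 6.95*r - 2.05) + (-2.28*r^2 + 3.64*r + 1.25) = -3.71*r^4 - 2.06*r^3 + 1.68*r^2 + 10.59*r - 0.8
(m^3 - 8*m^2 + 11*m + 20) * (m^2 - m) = m^5 - 9*m^4 + 19*m^3 + 9*m^2 - 20*m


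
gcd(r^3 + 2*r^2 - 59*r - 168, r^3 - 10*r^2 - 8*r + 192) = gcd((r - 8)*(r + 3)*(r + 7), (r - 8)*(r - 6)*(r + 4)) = r - 8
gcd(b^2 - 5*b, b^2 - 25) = b - 5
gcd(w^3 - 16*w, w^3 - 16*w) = w^3 - 16*w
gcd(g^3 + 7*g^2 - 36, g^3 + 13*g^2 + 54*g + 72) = g^2 + 9*g + 18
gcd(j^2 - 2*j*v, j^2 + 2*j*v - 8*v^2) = -j + 2*v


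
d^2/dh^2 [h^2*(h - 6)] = 6*h - 12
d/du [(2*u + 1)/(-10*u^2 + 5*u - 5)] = (4*u^2 + 4*u - 3)/(5*(4*u^4 - 4*u^3 + 5*u^2 - 2*u + 1))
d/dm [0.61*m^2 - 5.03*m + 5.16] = 1.22*m - 5.03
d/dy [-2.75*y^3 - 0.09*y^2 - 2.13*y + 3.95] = -8.25*y^2 - 0.18*y - 2.13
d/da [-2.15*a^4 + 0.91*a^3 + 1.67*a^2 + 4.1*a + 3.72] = -8.6*a^3 + 2.73*a^2 + 3.34*a + 4.1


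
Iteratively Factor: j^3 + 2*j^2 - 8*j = (j - 2)*(j^2 + 4*j) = (j - 2)*(j + 4)*(j)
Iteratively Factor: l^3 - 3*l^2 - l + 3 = (l + 1)*(l^2 - 4*l + 3) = (l - 3)*(l + 1)*(l - 1)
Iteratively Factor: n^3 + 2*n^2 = (n + 2)*(n^2) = n*(n + 2)*(n)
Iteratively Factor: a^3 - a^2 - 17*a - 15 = (a + 1)*(a^2 - 2*a - 15) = (a - 5)*(a + 1)*(a + 3)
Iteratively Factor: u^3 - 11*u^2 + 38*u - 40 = (u - 5)*(u^2 - 6*u + 8) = (u - 5)*(u - 4)*(u - 2)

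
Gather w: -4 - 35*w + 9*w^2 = 9*w^2 - 35*w - 4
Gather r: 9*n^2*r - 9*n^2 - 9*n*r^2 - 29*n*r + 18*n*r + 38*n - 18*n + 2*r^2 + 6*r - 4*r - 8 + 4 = -9*n^2 + 20*n + r^2*(2 - 9*n) + r*(9*n^2 - 11*n + 2) - 4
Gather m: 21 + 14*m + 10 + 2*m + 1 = 16*m + 32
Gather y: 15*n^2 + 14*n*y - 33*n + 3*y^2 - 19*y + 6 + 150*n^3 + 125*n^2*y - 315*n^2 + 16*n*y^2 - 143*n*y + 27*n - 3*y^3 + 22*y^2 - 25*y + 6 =150*n^3 - 300*n^2 - 6*n - 3*y^3 + y^2*(16*n + 25) + y*(125*n^2 - 129*n - 44) + 12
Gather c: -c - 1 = -c - 1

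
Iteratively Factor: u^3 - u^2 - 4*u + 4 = (u - 1)*(u^2 - 4) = (u - 2)*(u - 1)*(u + 2)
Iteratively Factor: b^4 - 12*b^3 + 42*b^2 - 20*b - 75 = (b + 1)*(b^3 - 13*b^2 + 55*b - 75) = (b - 5)*(b + 1)*(b^2 - 8*b + 15) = (b - 5)^2*(b + 1)*(b - 3)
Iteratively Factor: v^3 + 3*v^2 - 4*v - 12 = (v + 3)*(v^2 - 4) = (v - 2)*(v + 3)*(v + 2)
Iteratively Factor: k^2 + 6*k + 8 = (k + 2)*(k + 4)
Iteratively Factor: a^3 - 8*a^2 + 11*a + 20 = (a - 5)*(a^2 - 3*a - 4) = (a - 5)*(a - 4)*(a + 1)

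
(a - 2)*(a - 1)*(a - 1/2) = a^3 - 7*a^2/2 + 7*a/2 - 1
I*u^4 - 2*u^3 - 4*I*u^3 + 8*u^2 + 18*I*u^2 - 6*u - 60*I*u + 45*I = (u - 3)*(u - 3*I)*(u + 5*I)*(I*u - I)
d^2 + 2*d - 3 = (d - 1)*(d + 3)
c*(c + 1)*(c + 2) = c^3 + 3*c^2 + 2*c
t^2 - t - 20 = (t - 5)*(t + 4)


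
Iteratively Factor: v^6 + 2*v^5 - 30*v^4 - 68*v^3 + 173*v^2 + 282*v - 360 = (v + 3)*(v^5 - v^4 - 27*v^3 + 13*v^2 + 134*v - 120) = (v + 3)*(v + 4)*(v^4 - 5*v^3 - 7*v^2 + 41*v - 30) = (v - 5)*(v + 3)*(v + 4)*(v^3 - 7*v + 6) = (v - 5)*(v - 2)*(v + 3)*(v + 4)*(v^2 + 2*v - 3) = (v - 5)*(v - 2)*(v + 3)^2*(v + 4)*(v - 1)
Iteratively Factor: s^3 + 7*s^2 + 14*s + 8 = (s + 4)*(s^2 + 3*s + 2) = (s + 2)*(s + 4)*(s + 1)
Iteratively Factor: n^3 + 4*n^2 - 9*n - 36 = (n - 3)*(n^2 + 7*n + 12) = (n - 3)*(n + 3)*(n + 4)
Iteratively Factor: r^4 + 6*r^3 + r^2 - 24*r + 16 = (r + 4)*(r^3 + 2*r^2 - 7*r + 4) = (r - 1)*(r + 4)*(r^2 + 3*r - 4) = (r - 1)^2*(r + 4)*(r + 4)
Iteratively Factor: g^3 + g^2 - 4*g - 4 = (g + 1)*(g^2 - 4) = (g - 2)*(g + 1)*(g + 2)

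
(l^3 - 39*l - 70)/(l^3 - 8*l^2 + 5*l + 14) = (l^2 + 7*l + 10)/(l^2 - l - 2)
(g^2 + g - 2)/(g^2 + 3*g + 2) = (g - 1)/(g + 1)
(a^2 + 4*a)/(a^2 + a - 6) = a*(a + 4)/(a^2 + a - 6)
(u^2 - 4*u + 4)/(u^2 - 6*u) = (u^2 - 4*u + 4)/(u*(u - 6))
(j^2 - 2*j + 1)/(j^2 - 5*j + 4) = (j - 1)/(j - 4)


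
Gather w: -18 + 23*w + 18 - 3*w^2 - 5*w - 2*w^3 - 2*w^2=-2*w^3 - 5*w^2 + 18*w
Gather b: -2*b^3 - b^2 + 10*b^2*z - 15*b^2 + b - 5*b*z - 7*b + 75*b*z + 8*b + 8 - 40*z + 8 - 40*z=-2*b^3 + b^2*(10*z - 16) + b*(70*z + 2) - 80*z + 16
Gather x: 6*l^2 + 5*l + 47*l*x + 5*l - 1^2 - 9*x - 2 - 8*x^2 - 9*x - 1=6*l^2 + 10*l - 8*x^2 + x*(47*l - 18) - 4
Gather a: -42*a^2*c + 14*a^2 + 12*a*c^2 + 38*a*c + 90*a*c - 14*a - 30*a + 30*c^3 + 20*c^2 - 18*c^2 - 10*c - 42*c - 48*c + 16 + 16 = a^2*(14 - 42*c) + a*(12*c^2 + 128*c - 44) + 30*c^3 + 2*c^2 - 100*c + 32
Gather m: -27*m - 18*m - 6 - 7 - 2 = -45*m - 15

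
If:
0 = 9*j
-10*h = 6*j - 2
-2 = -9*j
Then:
No Solution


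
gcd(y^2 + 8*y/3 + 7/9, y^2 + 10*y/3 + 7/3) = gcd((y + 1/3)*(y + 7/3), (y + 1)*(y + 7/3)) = y + 7/3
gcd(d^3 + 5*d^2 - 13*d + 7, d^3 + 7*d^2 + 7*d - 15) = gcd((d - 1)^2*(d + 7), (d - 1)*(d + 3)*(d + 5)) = d - 1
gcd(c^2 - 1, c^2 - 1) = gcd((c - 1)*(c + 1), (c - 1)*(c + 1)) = c^2 - 1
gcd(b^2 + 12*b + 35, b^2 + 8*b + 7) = b + 7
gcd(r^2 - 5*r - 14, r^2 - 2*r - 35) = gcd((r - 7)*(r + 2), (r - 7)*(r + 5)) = r - 7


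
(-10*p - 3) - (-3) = -10*p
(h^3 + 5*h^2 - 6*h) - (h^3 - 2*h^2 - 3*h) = 7*h^2 - 3*h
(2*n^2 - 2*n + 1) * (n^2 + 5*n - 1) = 2*n^4 + 8*n^3 - 11*n^2 + 7*n - 1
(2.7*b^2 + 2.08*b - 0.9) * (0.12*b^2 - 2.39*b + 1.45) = 0.324*b^4 - 6.2034*b^3 - 1.1642*b^2 + 5.167*b - 1.305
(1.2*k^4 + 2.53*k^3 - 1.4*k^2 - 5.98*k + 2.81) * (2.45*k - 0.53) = 2.94*k^5 + 5.5625*k^4 - 4.7709*k^3 - 13.909*k^2 + 10.0539*k - 1.4893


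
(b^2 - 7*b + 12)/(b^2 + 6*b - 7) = (b^2 - 7*b + 12)/(b^2 + 6*b - 7)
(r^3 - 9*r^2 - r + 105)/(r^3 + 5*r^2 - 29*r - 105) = (r - 7)/(r + 7)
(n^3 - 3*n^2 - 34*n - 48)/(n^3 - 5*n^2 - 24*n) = (n + 2)/n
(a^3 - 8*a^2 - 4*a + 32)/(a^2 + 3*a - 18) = (a^3 - 8*a^2 - 4*a + 32)/(a^2 + 3*a - 18)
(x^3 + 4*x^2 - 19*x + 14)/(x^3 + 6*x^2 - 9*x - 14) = (x - 1)/(x + 1)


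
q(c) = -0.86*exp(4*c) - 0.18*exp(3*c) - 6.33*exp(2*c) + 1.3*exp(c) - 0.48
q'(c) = -3.44*exp(4*c) - 0.54*exp(3*c) - 12.66*exp(2*c) + 1.3*exp(c)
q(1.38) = -321.32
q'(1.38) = -1087.52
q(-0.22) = -3.96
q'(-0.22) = -8.82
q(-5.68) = -0.48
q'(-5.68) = 0.00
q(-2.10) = -0.42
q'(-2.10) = -0.03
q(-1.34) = -0.58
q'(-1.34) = -0.55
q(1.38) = -321.32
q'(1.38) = -1087.52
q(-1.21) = -0.67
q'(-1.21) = -0.78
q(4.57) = -74934780.98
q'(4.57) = -299459521.96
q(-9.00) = -0.48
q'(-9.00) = 0.00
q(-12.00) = -0.48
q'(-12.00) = 0.00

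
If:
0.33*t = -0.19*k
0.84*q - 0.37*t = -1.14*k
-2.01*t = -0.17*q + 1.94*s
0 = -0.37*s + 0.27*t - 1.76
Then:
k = -5.43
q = 8.75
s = -2.47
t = 3.13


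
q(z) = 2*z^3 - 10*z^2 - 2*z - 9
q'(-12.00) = 1102.00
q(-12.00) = -4881.00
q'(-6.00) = 334.00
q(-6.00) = -789.00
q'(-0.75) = 16.38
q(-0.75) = -13.97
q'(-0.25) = 3.38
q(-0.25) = -9.16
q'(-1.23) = 31.68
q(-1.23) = -25.39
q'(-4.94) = 243.22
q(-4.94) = -484.26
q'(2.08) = -17.64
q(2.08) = -38.43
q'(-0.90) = 20.86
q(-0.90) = -16.76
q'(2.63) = -13.10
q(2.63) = -47.05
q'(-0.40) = 6.96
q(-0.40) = -9.93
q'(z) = 6*z^2 - 20*z - 2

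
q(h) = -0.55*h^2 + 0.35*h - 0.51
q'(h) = 0.35 - 1.1*h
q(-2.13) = -3.75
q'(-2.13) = 2.69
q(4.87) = -11.85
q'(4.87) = -5.01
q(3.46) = -5.88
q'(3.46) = -3.46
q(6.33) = -20.33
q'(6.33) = -6.61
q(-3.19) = -7.22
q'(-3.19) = 3.86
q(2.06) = -2.12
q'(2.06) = -1.92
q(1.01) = -0.72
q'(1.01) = -0.76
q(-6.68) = -27.39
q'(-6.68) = 7.70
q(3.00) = -4.41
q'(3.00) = -2.95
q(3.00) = -4.41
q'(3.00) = -2.95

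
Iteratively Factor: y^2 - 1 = (y + 1)*(y - 1)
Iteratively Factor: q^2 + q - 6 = (q + 3)*(q - 2)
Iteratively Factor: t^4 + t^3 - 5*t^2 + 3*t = (t)*(t^3 + t^2 - 5*t + 3) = t*(t + 3)*(t^2 - 2*t + 1) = t*(t - 1)*(t + 3)*(t - 1)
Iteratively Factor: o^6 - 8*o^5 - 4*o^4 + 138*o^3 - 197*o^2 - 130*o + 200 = (o - 2)*(o^5 - 6*o^4 - 16*o^3 + 106*o^2 + 15*o - 100) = (o - 2)*(o + 1)*(o^4 - 7*o^3 - 9*o^2 + 115*o - 100) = (o - 2)*(o + 1)*(o + 4)*(o^3 - 11*o^2 + 35*o - 25) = (o - 5)*(o - 2)*(o + 1)*(o + 4)*(o^2 - 6*o + 5) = (o - 5)^2*(o - 2)*(o + 1)*(o + 4)*(o - 1)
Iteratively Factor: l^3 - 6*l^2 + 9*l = (l - 3)*(l^2 - 3*l) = l*(l - 3)*(l - 3)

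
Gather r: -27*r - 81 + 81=-27*r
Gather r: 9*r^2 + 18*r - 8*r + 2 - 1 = 9*r^2 + 10*r + 1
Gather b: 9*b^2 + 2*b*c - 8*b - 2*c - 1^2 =9*b^2 + b*(2*c - 8) - 2*c - 1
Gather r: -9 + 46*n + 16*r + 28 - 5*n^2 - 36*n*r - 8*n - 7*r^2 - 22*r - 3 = -5*n^2 + 38*n - 7*r^2 + r*(-36*n - 6) + 16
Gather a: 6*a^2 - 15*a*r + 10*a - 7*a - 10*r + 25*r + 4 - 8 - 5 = 6*a^2 + a*(3 - 15*r) + 15*r - 9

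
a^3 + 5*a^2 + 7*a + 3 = (a + 1)^2*(a + 3)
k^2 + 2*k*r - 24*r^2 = (k - 4*r)*(k + 6*r)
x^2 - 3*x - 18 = (x - 6)*(x + 3)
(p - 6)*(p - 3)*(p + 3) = p^3 - 6*p^2 - 9*p + 54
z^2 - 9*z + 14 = (z - 7)*(z - 2)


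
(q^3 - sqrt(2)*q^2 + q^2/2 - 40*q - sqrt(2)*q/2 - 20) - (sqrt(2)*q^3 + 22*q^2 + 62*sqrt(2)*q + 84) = -sqrt(2)*q^3 + q^3 - 43*q^2/2 - sqrt(2)*q^2 - 125*sqrt(2)*q/2 - 40*q - 104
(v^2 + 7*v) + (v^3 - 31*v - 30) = v^3 + v^2 - 24*v - 30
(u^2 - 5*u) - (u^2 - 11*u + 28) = 6*u - 28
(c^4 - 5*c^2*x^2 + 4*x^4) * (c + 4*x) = c^5 + 4*c^4*x - 5*c^3*x^2 - 20*c^2*x^3 + 4*c*x^4 + 16*x^5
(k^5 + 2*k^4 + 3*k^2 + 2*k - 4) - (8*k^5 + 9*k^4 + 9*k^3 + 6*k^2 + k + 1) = -7*k^5 - 7*k^4 - 9*k^3 - 3*k^2 + k - 5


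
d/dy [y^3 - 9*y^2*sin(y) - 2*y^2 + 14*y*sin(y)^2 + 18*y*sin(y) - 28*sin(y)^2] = -9*y^2*cos(y) + 3*y^2 + 14*y*sin(2*y) + 18*sqrt(2)*y*cos(y + pi/4) - 4*y + 18*sin(y) - 28*sin(2*y) - 7*cos(2*y) + 7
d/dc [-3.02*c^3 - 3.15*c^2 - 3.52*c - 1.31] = -9.06*c^2 - 6.3*c - 3.52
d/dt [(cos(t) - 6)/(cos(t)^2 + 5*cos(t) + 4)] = (cos(t)^2 - 12*cos(t) - 34)*sin(t)/(cos(t)^2 + 5*cos(t) + 4)^2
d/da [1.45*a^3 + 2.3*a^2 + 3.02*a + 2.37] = 4.35*a^2 + 4.6*a + 3.02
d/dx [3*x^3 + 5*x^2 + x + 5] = 9*x^2 + 10*x + 1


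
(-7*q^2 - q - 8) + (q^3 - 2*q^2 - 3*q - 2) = q^3 - 9*q^2 - 4*q - 10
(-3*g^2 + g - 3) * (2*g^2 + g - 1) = -6*g^4 - g^3 - 2*g^2 - 4*g + 3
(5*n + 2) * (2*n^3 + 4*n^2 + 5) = 10*n^4 + 24*n^3 + 8*n^2 + 25*n + 10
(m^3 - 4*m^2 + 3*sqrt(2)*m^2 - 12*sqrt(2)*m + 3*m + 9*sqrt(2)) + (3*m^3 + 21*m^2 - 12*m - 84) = 4*m^3 + 3*sqrt(2)*m^2 + 17*m^2 - 12*sqrt(2)*m - 9*m - 84 + 9*sqrt(2)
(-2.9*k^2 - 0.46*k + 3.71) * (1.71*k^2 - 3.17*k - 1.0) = -4.959*k^4 + 8.4064*k^3 + 10.7023*k^2 - 11.3007*k - 3.71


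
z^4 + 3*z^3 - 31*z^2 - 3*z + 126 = (z - 3)^2*(z + 2)*(z + 7)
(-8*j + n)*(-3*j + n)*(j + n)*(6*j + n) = 144*j^4 + 102*j^3*n - 47*j^2*n^2 - 4*j*n^3 + n^4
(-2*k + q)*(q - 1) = -2*k*q + 2*k + q^2 - q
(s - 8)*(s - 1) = s^2 - 9*s + 8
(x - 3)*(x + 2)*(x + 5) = x^3 + 4*x^2 - 11*x - 30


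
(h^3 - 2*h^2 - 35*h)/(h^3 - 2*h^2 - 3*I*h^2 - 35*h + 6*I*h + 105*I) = h/(h - 3*I)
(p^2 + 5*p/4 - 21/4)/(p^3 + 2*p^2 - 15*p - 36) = (p - 7/4)/(p^2 - p - 12)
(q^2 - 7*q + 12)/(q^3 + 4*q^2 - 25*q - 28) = (q - 3)/(q^2 + 8*q + 7)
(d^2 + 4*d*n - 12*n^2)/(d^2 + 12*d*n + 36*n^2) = (d - 2*n)/(d + 6*n)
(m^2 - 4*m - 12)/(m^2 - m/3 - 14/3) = 3*(m - 6)/(3*m - 7)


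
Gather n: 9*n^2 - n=9*n^2 - n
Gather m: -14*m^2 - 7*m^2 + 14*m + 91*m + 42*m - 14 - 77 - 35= -21*m^2 + 147*m - 126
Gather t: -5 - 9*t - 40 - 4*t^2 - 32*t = -4*t^2 - 41*t - 45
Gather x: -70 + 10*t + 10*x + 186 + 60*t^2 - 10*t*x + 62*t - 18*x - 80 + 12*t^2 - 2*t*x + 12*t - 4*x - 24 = 72*t^2 + 84*t + x*(-12*t - 12) + 12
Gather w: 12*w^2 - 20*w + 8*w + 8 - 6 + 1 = 12*w^2 - 12*w + 3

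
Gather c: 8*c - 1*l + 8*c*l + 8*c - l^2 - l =c*(8*l + 16) - l^2 - 2*l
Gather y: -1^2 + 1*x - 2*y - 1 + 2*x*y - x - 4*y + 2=y*(2*x - 6)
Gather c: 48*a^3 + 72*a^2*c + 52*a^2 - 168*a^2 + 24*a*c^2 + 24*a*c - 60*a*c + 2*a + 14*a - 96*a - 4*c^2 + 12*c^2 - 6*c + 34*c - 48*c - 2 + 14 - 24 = 48*a^3 - 116*a^2 - 80*a + c^2*(24*a + 8) + c*(72*a^2 - 36*a - 20) - 12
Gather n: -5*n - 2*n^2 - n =-2*n^2 - 6*n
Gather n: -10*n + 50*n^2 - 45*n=50*n^2 - 55*n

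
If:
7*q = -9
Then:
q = -9/7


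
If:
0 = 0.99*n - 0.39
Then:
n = 0.39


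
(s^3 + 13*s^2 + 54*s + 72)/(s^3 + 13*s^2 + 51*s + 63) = (s^2 + 10*s + 24)/(s^2 + 10*s + 21)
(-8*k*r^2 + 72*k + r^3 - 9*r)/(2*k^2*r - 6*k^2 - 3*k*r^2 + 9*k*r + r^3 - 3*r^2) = (-8*k*r - 24*k + r^2 + 3*r)/(2*k^2 - 3*k*r + r^2)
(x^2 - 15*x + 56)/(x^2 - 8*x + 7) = (x - 8)/(x - 1)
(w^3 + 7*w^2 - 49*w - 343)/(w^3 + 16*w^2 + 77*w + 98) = (w - 7)/(w + 2)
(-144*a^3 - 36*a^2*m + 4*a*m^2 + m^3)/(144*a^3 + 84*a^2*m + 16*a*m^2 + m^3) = (-6*a + m)/(6*a + m)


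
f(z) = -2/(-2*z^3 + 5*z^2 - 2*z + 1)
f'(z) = -2*(6*z^2 - 10*z + 2)/(-2*z^3 + 5*z^2 - 2*z + 1)^2 = 4*(-3*z^2 + 5*z - 1)/(2*z^3 - 5*z^2 + 2*z - 1)^2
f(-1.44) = -0.10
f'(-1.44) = -0.14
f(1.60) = -0.83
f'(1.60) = -0.47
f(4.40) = 0.02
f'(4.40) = -0.02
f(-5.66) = -0.00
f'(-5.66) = -0.00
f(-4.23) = -0.01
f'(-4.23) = -0.00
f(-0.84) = -0.27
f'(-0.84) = -0.54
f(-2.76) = -0.02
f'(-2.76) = -0.02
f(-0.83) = -0.28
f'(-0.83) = -0.55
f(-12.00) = 0.00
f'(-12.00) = 0.00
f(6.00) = 0.01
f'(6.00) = 0.00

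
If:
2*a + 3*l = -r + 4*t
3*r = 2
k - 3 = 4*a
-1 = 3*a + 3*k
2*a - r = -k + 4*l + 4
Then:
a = -2/3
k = 1/3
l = -17/12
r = 2/3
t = -59/48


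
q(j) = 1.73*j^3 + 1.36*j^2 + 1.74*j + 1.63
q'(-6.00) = 172.26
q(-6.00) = -333.53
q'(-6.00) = 172.26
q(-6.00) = -333.53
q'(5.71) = 186.49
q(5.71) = 377.98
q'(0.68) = 5.99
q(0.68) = 3.99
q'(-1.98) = 16.70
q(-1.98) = -9.91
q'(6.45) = 235.20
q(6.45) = 533.65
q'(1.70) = 21.36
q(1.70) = 17.02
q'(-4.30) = 86.01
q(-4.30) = -118.25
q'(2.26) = 34.40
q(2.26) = 32.48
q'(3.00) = 56.61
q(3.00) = 65.80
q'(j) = 5.19*j^2 + 2.72*j + 1.74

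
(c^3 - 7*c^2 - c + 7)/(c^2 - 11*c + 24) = (c^3 - 7*c^2 - c + 7)/(c^2 - 11*c + 24)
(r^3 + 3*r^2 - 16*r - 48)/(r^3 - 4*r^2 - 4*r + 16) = (r^2 + 7*r + 12)/(r^2 - 4)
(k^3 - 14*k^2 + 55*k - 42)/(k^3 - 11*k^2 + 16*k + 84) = (k - 1)/(k + 2)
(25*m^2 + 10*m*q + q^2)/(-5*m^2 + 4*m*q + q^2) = (5*m + q)/(-m + q)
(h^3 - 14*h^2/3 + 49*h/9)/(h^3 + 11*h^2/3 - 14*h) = (h - 7/3)/(h + 6)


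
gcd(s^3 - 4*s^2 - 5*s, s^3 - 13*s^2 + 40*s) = s^2 - 5*s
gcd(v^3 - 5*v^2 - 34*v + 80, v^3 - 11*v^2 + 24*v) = v - 8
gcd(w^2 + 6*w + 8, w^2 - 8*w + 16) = 1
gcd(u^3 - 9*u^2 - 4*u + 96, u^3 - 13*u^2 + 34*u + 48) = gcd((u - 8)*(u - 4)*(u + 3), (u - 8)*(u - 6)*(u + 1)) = u - 8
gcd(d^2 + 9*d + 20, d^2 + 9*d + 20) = d^2 + 9*d + 20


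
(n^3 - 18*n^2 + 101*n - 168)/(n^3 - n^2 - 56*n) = (n^2 - 10*n + 21)/(n*(n + 7))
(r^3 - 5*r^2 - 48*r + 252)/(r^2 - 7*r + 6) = (r^2 + r - 42)/(r - 1)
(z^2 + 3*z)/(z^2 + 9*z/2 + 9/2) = 2*z/(2*z + 3)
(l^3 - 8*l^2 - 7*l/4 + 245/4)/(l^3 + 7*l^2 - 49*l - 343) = (l^2 - l - 35/4)/(l^2 + 14*l + 49)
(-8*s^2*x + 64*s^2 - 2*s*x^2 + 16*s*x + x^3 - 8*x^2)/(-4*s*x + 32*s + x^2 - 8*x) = 2*s + x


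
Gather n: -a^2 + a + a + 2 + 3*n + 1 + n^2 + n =-a^2 + 2*a + n^2 + 4*n + 3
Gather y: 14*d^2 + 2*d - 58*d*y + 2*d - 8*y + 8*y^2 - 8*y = 14*d^2 + 4*d + 8*y^2 + y*(-58*d - 16)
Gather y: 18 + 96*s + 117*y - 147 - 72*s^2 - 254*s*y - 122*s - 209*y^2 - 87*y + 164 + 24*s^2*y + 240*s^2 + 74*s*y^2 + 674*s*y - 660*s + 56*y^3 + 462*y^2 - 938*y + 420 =168*s^2 - 686*s + 56*y^3 + y^2*(74*s + 253) + y*(24*s^2 + 420*s - 908) + 455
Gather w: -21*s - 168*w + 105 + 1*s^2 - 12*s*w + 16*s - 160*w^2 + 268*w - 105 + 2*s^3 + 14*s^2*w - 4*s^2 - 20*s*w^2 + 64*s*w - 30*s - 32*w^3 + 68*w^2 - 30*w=2*s^3 - 3*s^2 - 35*s - 32*w^3 + w^2*(-20*s - 92) + w*(14*s^2 + 52*s + 70)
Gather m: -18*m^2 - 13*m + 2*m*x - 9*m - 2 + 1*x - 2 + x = -18*m^2 + m*(2*x - 22) + 2*x - 4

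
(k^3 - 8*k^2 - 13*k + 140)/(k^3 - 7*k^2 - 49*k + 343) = (k^2 - k - 20)/(k^2 - 49)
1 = 1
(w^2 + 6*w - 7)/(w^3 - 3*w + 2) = (w + 7)/(w^2 + w - 2)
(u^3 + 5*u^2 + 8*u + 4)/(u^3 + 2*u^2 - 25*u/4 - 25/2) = 4*(u^2 + 3*u + 2)/(4*u^2 - 25)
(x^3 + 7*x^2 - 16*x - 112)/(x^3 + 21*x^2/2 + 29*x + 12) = 2*(x^2 + 3*x - 28)/(2*x^2 + 13*x + 6)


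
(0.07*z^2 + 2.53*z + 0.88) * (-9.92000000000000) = -0.6944*z^2 - 25.0976*z - 8.7296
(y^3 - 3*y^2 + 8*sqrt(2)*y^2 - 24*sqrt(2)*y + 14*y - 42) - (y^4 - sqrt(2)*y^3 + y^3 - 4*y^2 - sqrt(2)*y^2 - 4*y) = -y^4 + sqrt(2)*y^3 + y^2 + 9*sqrt(2)*y^2 - 24*sqrt(2)*y + 18*y - 42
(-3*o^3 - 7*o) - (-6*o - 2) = -3*o^3 - o + 2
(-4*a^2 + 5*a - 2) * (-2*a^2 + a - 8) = 8*a^4 - 14*a^3 + 41*a^2 - 42*a + 16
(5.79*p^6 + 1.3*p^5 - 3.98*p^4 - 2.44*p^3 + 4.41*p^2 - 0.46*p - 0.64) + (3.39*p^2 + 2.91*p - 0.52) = 5.79*p^6 + 1.3*p^5 - 3.98*p^4 - 2.44*p^3 + 7.8*p^2 + 2.45*p - 1.16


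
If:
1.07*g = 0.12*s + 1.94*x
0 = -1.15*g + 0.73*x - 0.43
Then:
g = 0.634782608695652*x - 0.373913043478261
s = -10.5065217391304*x - 3.33405797101449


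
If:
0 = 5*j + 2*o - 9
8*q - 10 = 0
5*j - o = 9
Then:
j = 9/5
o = 0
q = 5/4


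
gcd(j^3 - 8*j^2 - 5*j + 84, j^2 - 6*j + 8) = j - 4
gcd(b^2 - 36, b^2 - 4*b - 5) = 1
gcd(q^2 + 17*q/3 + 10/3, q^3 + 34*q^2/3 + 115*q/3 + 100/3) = q + 5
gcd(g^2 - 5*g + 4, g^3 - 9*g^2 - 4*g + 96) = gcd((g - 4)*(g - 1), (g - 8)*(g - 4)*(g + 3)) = g - 4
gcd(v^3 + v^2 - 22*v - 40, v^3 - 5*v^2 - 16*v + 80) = v^2 - v - 20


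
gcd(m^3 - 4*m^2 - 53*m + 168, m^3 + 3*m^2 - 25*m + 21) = m^2 + 4*m - 21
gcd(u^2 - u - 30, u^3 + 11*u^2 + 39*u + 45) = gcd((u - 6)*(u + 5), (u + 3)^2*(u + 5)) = u + 5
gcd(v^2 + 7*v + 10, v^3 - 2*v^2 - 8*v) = v + 2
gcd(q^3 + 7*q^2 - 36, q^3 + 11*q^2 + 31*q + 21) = q + 3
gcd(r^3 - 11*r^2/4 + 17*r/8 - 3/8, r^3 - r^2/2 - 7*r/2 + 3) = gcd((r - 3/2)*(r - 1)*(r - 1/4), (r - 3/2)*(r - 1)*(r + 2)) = r^2 - 5*r/2 + 3/2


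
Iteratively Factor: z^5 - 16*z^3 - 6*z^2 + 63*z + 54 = (z + 1)*(z^4 - z^3 - 15*z^2 + 9*z + 54) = (z - 3)*(z + 1)*(z^3 + 2*z^2 - 9*z - 18) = (z - 3)*(z + 1)*(z + 2)*(z^2 - 9) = (z - 3)*(z + 1)*(z + 2)*(z + 3)*(z - 3)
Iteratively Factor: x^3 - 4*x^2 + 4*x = (x - 2)*(x^2 - 2*x) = (x - 2)^2*(x)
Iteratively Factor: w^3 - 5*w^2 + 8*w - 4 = (w - 2)*(w^2 - 3*w + 2) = (w - 2)*(w - 1)*(w - 2)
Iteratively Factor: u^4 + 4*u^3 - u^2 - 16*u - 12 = (u - 2)*(u^3 + 6*u^2 + 11*u + 6) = (u - 2)*(u + 2)*(u^2 + 4*u + 3) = (u - 2)*(u + 2)*(u + 3)*(u + 1)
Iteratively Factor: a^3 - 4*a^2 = (a)*(a^2 - 4*a) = a^2*(a - 4)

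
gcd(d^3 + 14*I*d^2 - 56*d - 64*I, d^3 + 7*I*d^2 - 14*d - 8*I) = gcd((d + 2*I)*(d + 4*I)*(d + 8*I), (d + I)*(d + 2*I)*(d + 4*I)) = d^2 + 6*I*d - 8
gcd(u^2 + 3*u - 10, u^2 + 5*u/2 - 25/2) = u + 5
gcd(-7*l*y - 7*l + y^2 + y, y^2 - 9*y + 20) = 1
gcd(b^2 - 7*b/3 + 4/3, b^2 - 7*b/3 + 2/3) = 1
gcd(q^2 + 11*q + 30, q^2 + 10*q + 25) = q + 5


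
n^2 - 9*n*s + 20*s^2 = (n - 5*s)*(n - 4*s)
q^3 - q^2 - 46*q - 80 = (q - 8)*(q + 2)*(q + 5)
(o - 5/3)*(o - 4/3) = o^2 - 3*o + 20/9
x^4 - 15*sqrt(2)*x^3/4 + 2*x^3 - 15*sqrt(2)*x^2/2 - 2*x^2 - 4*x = x*(x - 4*sqrt(2))*(sqrt(2)*x/2 + sqrt(2))*(sqrt(2)*x + 1/2)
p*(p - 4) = p^2 - 4*p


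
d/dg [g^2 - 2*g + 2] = 2*g - 2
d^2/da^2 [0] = 0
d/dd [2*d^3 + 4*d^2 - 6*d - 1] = 6*d^2 + 8*d - 6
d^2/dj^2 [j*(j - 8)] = 2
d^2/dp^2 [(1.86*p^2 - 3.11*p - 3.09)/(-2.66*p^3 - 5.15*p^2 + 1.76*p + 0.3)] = (-26.321232*p^6 + 132.030696*p^5 + 465.739932*p^4 + 816.870062*p^3 + 417.469446*p^2 - 124.42194*p + 25.072308)/(18.821096*p^9 + 109.31802*p^8 + 174.290382*p^7 - 14.438605*p^6 - 139.978152*p^5 + 32.41455*p^4 + 11.581624*p^3 - 1.39734*p^2 - 0.4752*p - 0.027)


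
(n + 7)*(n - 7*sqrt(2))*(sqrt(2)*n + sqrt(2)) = sqrt(2)*n^3 - 14*n^2 + 8*sqrt(2)*n^2 - 112*n + 7*sqrt(2)*n - 98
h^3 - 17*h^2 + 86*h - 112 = (h - 8)*(h - 7)*(h - 2)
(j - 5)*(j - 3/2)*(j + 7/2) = j^3 - 3*j^2 - 61*j/4 + 105/4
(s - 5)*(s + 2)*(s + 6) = s^3 + 3*s^2 - 28*s - 60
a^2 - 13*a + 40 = (a - 8)*(a - 5)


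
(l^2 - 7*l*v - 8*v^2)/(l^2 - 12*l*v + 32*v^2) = (-l - v)/(-l + 4*v)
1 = 1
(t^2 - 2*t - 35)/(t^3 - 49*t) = (t + 5)/(t*(t + 7))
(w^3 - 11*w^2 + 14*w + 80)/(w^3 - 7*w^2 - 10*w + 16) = (w - 5)/(w - 1)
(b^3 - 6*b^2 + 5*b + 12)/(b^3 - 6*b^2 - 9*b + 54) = (b^2 - 3*b - 4)/(b^2 - 3*b - 18)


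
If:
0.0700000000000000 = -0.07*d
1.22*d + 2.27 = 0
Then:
No Solution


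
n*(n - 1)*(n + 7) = n^3 + 6*n^2 - 7*n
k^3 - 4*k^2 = k^2*(k - 4)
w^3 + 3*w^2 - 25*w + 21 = (w - 3)*(w - 1)*(w + 7)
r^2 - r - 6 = (r - 3)*(r + 2)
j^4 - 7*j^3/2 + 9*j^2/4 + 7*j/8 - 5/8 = (j - 5/2)*(j - 1)*(j - 1/2)*(j + 1/2)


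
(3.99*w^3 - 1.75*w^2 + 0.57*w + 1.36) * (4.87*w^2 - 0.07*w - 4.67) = 19.4313*w^5 - 8.8018*w^4 - 15.7349*w^3 + 14.7558*w^2 - 2.7571*w - 6.3512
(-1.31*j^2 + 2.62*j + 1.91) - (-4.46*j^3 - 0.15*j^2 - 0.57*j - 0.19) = 4.46*j^3 - 1.16*j^2 + 3.19*j + 2.1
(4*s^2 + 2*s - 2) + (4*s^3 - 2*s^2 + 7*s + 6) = 4*s^3 + 2*s^2 + 9*s + 4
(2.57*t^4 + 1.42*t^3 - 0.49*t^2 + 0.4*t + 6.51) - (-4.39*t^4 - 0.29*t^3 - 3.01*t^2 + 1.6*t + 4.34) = 6.96*t^4 + 1.71*t^3 + 2.52*t^2 - 1.2*t + 2.17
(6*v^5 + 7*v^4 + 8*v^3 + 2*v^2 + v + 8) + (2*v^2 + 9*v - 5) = 6*v^5 + 7*v^4 + 8*v^3 + 4*v^2 + 10*v + 3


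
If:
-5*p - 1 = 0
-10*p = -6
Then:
No Solution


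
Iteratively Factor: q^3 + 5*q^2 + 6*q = (q)*(q^2 + 5*q + 6) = q*(q + 3)*(q + 2)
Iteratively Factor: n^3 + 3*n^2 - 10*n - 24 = (n - 3)*(n^2 + 6*n + 8) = (n - 3)*(n + 2)*(n + 4)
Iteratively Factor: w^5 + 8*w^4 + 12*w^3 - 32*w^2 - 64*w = (w)*(w^4 + 8*w^3 + 12*w^2 - 32*w - 64) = w*(w + 2)*(w^3 + 6*w^2 - 32) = w*(w + 2)*(w + 4)*(w^2 + 2*w - 8) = w*(w + 2)*(w + 4)^2*(w - 2)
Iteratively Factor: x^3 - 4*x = (x - 2)*(x^2 + 2*x) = x*(x - 2)*(x + 2)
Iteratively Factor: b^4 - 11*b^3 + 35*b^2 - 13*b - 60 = (b - 4)*(b^3 - 7*b^2 + 7*b + 15) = (b - 5)*(b - 4)*(b^2 - 2*b - 3) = (b - 5)*(b - 4)*(b - 3)*(b + 1)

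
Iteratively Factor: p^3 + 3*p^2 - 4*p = (p - 1)*(p^2 + 4*p) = (p - 1)*(p + 4)*(p)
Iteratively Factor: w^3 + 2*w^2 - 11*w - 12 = (w - 3)*(w^2 + 5*w + 4) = (w - 3)*(w + 1)*(w + 4)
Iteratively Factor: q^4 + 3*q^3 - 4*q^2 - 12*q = (q + 2)*(q^3 + q^2 - 6*q) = (q + 2)*(q + 3)*(q^2 - 2*q) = q*(q + 2)*(q + 3)*(q - 2)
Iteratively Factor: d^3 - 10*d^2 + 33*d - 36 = (d - 4)*(d^2 - 6*d + 9) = (d - 4)*(d - 3)*(d - 3)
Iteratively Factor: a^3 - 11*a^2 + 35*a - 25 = (a - 1)*(a^2 - 10*a + 25) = (a - 5)*(a - 1)*(a - 5)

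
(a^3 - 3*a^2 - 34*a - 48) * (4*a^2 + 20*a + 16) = 4*a^5 + 8*a^4 - 180*a^3 - 920*a^2 - 1504*a - 768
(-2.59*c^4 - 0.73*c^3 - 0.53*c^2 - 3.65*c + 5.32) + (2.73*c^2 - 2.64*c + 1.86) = -2.59*c^4 - 0.73*c^3 + 2.2*c^2 - 6.29*c + 7.18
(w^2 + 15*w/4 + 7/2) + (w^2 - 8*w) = 2*w^2 - 17*w/4 + 7/2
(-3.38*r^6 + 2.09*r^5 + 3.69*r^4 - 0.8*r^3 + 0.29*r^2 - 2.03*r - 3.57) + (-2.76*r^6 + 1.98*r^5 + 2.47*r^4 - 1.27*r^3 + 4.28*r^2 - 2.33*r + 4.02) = -6.14*r^6 + 4.07*r^5 + 6.16*r^4 - 2.07*r^3 + 4.57*r^2 - 4.36*r + 0.45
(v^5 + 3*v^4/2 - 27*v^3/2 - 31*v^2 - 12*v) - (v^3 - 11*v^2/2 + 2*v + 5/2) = v^5 + 3*v^4/2 - 29*v^3/2 - 51*v^2/2 - 14*v - 5/2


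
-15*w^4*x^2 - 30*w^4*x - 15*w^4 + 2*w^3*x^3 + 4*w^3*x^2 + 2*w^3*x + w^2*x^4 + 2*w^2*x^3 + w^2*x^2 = (-3*w + x)*(5*w + x)*(w*x + w)^2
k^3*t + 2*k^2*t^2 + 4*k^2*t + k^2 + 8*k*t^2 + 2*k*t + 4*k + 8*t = (k + 4)*(k + 2*t)*(k*t + 1)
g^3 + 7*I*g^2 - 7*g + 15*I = (g - I)*(g + 3*I)*(g + 5*I)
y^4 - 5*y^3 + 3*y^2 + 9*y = y*(y - 3)^2*(y + 1)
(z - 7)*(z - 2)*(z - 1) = z^3 - 10*z^2 + 23*z - 14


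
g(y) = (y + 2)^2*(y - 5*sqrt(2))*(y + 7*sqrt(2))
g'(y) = (y + 2)^2*(y - 5*sqrt(2)) + (y + 2)^2*(y + 7*sqrt(2)) + (y - 5*sqrt(2))*(y + 7*sqrt(2))*(2*y + 4) = 4*y^3 + 6*sqrt(2)*y^2 + 12*y^2 - 132*y + 16*sqrt(2)*y - 280 + 8*sqrt(2)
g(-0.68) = -124.51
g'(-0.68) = -186.10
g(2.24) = -1054.33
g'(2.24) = -365.94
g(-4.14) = -295.71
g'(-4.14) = 251.39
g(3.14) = -1354.25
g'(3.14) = -286.30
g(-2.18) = -2.31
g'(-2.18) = 25.66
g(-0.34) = -195.22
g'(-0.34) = -229.29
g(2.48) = -1140.70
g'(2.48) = -352.93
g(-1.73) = -5.24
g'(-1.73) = -38.87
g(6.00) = -1089.88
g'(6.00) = 676.55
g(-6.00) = -815.53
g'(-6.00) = 261.02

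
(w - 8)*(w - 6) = w^2 - 14*w + 48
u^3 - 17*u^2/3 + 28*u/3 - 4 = (u - 3)*(u - 2)*(u - 2/3)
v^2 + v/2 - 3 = (v - 3/2)*(v + 2)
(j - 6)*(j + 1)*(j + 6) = j^3 + j^2 - 36*j - 36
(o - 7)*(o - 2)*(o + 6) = o^3 - 3*o^2 - 40*o + 84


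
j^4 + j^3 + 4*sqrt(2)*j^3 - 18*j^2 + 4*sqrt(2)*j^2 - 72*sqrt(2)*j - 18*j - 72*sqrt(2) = (j + 1)*(j - 3*sqrt(2))*(j + 3*sqrt(2))*(j + 4*sqrt(2))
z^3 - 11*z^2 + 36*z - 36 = (z - 6)*(z - 3)*(z - 2)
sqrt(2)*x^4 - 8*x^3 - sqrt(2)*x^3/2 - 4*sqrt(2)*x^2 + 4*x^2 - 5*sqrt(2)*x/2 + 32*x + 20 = (x - 5/2)*(x + 1)*(x - 4*sqrt(2))*(sqrt(2)*x + sqrt(2))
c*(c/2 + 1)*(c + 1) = c^3/2 + 3*c^2/2 + c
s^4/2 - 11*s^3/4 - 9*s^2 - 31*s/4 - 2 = (s/2 + 1/2)*(s - 8)*(s + 1/2)*(s + 1)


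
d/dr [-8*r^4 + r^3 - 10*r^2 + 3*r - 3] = -32*r^3 + 3*r^2 - 20*r + 3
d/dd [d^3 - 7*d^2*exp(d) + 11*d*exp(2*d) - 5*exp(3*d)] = -7*d^2*exp(d) + 3*d^2 + 22*d*exp(2*d) - 14*d*exp(d) - 15*exp(3*d) + 11*exp(2*d)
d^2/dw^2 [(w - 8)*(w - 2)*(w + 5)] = 6*w - 10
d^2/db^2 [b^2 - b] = 2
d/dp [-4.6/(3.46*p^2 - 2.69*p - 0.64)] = (31.832*p - 12.374)/(-3.46*p^2 + 2.69*p + 0.64)^2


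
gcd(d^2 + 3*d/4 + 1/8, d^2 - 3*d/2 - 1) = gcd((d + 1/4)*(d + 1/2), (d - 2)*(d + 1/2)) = d + 1/2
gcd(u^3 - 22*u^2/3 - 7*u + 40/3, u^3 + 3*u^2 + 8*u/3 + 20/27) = u + 5/3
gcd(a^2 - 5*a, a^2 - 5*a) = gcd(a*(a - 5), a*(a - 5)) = a^2 - 5*a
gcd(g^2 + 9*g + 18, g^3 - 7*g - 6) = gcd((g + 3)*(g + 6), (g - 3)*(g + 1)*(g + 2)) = 1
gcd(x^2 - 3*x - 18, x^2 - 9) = x + 3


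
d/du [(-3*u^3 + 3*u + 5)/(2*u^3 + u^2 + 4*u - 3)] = (-3*u^4 - 36*u^3 - 6*u^2 - 10*u - 29)/(4*u^6 + 4*u^5 + 17*u^4 - 4*u^3 + 10*u^2 - 24*u + 9)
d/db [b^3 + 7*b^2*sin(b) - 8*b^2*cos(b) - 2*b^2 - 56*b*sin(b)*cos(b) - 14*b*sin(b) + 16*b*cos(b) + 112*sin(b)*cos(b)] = 8*b^2*sin(b) + 7*b^2*cos(b) + 3*b^2 - 2*b*sin(b) - 30*b*cos(b) - 56*b*cos(2*b) - 4*b - 14*sin(b) - 28*sin(2*b) + 16*cos(b) + 112*cos(2*b)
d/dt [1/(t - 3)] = -1/(t - 3)^2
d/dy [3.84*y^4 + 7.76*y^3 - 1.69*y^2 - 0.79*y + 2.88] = 15.36*y^3 + 23.28*y^2 - 3.38*y - 0.79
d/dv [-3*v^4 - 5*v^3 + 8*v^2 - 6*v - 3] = -12*v^3 - 15*v^2 + 16*v - 6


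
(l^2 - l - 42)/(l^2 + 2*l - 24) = (l - 7)/(l - 4)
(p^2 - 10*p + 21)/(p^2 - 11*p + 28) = (p - 3)/(p - 4)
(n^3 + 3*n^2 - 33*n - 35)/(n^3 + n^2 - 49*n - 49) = (n - 5)/(n - 7)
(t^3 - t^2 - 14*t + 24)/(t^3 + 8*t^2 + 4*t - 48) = (t - 3)/(t + 6)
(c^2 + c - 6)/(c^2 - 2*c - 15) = (c - 2)/(c - 5)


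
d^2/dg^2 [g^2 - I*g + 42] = 2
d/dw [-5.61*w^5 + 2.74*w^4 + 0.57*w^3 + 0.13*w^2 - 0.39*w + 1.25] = -28.05*w^4 + 10.96*w^3 + 1.71*w^2 + 0.26*w - 0.39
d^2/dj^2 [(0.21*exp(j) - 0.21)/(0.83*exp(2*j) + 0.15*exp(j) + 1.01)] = (0.144669*exp(4*j) - 0.604821*exp(3*j) - 1.134693*exp(2*j) + 0.667632*exp(j) + 0.246036)*exp(j)/(0.571787*exp(6*j) + 0.310005*exp(5*j) + 2.143392*exp(4*j) + 0.757845*exp(3*j) + 2.608224*exp(2*j) + 0.459045*exp(j) + 1.030301)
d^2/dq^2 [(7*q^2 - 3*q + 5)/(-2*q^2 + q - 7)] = 2*(-2*q^3 + 234*q^2 - 96*q - 257)/(8*q^6 - 12*q^5 + 90*q^4 - 85*q^3 + 315*q^2 - 147*q + 343)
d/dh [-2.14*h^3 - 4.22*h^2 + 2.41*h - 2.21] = -6.42*h^2 - 8.44*h + 2.41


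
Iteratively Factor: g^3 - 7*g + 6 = (g - 1)*(g^2 + g - 6) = (g - 2)*(g - 1)*(g + 3)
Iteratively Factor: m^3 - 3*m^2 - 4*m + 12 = (m + 2)*(m^2 - 5*m + 6) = (m - 2)*(m + 2)*(m - 3)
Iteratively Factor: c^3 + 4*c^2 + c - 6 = (c + 2)*(c^2 + 2*c - 3) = (c - 1)*(c + 2)*(c + 3)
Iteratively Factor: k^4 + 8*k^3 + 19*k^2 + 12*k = (k + 4)*(k^3 + 4*k^2 + 3*k) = (k + 1)*(k + 4)*(k^2 + 3*k) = k*(k + 1)*(k + 4)*(k + 3)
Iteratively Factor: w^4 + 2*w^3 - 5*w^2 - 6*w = (w + 1)*(w^3 + w^2 - 6*w) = (w - 2)*(w + 1)*(w^2 + 3*w) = (w - 2)*(w + 1)*(w + 3)*(w)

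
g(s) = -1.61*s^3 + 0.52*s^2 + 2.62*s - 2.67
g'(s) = -4.83*s^2 + 1.04*s + 2.62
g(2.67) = -22.61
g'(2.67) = -29.04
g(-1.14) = -2.60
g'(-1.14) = -4.84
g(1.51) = -3.07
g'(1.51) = -6.82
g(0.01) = -2.64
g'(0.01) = 2.63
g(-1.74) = 2.83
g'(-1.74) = -13.81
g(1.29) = -1.88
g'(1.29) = -4.08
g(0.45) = -1.53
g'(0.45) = 2.11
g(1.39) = -2.35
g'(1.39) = -5.27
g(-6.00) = 348.09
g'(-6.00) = -177.50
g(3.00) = -33.60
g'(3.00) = -37.73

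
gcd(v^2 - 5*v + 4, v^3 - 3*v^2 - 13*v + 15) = v - 1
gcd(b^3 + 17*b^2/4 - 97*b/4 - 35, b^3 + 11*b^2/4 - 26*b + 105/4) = b + 7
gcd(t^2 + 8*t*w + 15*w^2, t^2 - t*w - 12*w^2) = t + 3*w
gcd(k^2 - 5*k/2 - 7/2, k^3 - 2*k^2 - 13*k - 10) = k + 1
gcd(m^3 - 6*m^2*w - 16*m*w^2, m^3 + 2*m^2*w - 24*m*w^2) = m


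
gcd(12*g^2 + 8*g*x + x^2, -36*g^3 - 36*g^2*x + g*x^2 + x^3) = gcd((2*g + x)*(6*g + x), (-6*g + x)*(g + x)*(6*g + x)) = 6*g + x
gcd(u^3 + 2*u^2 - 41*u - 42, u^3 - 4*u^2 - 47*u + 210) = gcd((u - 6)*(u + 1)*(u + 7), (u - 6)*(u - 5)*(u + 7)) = u^2 + u - 42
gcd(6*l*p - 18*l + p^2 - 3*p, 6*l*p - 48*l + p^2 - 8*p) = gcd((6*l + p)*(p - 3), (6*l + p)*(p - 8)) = 6*l + p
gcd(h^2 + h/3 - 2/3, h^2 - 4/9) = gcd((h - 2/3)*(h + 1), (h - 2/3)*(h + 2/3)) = h - 2/3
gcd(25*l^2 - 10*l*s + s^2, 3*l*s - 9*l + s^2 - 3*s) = 1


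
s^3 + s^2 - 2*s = s*(s - 1)*(s + 2)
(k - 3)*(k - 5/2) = k^2 - 11*k/2 + 15/2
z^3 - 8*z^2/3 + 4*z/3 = z*(z - 2)*(z - 2/3)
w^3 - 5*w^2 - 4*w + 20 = (w - 5)*(w - 2)*(w + 2)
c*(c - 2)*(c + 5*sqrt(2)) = c^3 - 2*c^2 + 5*sqrt(2)*c^2 - 10*sqrt(2)*c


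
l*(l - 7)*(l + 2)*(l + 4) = l^4 - l^3 - 34*l^2 - 56*l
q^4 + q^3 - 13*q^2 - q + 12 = (q - 3)*(q - 1)*(q + 1)*(q + 4)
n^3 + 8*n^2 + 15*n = n*(n + 3)*(n + 5)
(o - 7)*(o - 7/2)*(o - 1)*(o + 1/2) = o^4 - 11*o^3 + 117*o^2/4 - 7*o - 49/4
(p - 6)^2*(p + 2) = p^3 - 10*p^2 + 12*p + 72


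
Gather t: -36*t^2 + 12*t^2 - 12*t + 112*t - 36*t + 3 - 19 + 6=-24*t^2 + 64*t - 10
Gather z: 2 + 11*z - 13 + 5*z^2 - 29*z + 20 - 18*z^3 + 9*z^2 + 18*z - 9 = -18*z^3 + 14*z^2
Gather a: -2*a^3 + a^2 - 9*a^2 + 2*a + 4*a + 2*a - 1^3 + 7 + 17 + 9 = -2*a^3 - 8*a^2 + 8*a + 32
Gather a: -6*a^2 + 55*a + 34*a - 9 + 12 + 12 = -6*a^2 + 89*a + 15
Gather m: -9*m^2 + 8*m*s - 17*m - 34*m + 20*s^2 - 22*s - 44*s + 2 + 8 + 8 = -9*m^2 + m*(8*s - 51) + 20*s^2 - 66*s + 18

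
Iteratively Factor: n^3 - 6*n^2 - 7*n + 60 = (n - 5)*(n^2 - n - 12) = (n - 5)*(n + 3)*(n - 4)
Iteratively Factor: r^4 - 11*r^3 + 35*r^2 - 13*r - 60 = (r - 5)*(r^3 - 6*r^2 + 5*r + 12) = (r - 5)*(r - 3)*(r^2 - 3*r - 4) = (r - 5)*(r - 4)*(r - 3)*(r + 1)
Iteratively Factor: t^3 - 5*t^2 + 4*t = (t - 4)*(t^2 - t) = t*(t - 4)*(t - 1)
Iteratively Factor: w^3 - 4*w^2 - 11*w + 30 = (w - 5)*(w^2 + w - 6) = (w - 5)*(w + 3)*(w - 2)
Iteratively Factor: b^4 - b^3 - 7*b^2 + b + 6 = (b - 1)*(b^3 - 7*b - 6) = (b - 3)*(b - 1)*(b^2 + 3*b + 2) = (b - 3)*(b - 1)*(b + 1)*(b + 2)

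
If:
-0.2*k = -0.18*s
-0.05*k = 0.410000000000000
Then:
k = -8.20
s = -9.11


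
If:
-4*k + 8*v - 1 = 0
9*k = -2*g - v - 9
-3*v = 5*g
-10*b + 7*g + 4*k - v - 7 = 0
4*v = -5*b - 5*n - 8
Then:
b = -1613/1780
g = 81/356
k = -359/356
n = -139/356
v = -135/356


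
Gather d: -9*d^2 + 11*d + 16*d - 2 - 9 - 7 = -9*d^2 + 27*d - 18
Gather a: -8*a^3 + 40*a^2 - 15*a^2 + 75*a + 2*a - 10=-8*a^3 + 25*a^2 + 77*a - 10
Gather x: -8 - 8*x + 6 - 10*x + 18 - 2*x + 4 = 20 - 20*x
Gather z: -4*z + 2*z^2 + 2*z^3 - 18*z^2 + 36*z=2*z^3 - 16*z^2 + 32*z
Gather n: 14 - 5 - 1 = 8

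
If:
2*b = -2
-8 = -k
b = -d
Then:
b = -1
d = 1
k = 8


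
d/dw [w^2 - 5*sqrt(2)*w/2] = 2*w - 5*sqrt(2)/2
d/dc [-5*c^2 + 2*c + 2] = 2 - 10*c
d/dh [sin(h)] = cos(h)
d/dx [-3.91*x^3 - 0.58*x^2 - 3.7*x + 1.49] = -11.73*x^2 - 1.16*x - 3.7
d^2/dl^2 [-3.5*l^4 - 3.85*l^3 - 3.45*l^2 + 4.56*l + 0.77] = -42.0*l^2 - 23.1*l - 6.9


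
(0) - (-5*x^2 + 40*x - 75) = 5*x^2 - 40*x + 75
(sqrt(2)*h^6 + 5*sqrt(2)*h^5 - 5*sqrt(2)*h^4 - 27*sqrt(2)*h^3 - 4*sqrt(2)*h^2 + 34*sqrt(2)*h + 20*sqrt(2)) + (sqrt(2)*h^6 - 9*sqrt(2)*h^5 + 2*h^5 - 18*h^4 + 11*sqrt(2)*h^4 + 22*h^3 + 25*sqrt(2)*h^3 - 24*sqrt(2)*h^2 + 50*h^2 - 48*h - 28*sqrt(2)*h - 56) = 2*sqrt(2)*h^6 - 4*sqrt(2)*h^5 + 2*h^5 - 18*h^4 + 6*sqrt(2)*h^4 - 2*sqrt(2)*h^3 + 22*h^3 - 28*sqrt(2)*h^2 + 50*h^2 - 48*h + 6*sqrt(2)*h - 56 + 20*sqrt(2)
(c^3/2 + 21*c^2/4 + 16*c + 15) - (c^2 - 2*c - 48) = c^3/2 + 17*c^2/4 + 18*c + 63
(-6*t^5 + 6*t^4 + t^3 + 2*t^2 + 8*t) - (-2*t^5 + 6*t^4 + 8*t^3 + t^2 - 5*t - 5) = -4*t^5 - 7*t^3 + t^2 + 13*t + 5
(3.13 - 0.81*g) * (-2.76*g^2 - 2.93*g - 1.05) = 2.2356*g^3 - 6.2655*g^2 - 8.3204*g - 3.2865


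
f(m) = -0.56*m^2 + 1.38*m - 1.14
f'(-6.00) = 8.10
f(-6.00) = -29.58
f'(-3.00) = 4.74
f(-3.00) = -10.32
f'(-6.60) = 8.77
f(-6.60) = -34.64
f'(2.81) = -1.77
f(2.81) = -1.68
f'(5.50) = -4.78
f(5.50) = -10.49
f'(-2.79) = 4.50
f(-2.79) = -9.35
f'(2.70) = -1.64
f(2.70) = -1.50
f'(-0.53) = 1.97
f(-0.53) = -2.03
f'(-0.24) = 1.65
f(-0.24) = -1.50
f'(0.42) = 0.91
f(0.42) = -0.66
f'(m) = 1.38 - 1.12*m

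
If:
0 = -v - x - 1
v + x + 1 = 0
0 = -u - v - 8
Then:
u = x - 7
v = -x - 1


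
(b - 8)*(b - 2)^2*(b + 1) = b^4 - 11*b^3 + 24*b^2 + 4*b - 32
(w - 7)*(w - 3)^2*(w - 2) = w^4 - 15*w^3 + 77*w^2 - 165*w + 126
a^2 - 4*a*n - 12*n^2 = (a - 6*n)*(a + 2*n)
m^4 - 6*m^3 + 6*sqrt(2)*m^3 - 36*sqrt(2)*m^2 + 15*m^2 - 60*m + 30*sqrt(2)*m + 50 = (m - 5)*(m - 1)*(m + sqrt(2))*(m + 5*sqrt(2))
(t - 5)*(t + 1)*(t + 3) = t^3 - t^2 - 17*t - 15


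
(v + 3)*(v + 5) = v^2 + 8*v + 15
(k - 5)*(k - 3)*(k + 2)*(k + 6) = k^4 - 37*k^2 + 24*k + 180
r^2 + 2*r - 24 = (r - 4)*(r + 6)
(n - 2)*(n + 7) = n^2 + 5*n - 14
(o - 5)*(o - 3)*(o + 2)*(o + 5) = o^4 - o^3 - 31*o^2 + 25*o + 150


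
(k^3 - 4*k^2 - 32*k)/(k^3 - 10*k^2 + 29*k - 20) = k*(k^2 - 4*k - 32)/(k^3 - 10*k^2 + 29*k - 20)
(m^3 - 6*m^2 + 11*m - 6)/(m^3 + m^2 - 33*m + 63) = (m^2 - 3*m + 2)/(m^2 + 4*m - 21)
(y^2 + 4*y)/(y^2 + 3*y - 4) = y/(y - 1)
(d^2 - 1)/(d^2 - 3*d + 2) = (d + 1)/(d - 2)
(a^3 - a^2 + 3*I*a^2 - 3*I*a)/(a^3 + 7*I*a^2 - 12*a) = (a - 1)/(a + 4*I)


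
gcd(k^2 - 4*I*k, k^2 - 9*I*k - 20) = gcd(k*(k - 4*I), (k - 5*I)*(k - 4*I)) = k - 4*I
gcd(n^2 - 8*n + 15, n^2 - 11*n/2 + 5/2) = n - 5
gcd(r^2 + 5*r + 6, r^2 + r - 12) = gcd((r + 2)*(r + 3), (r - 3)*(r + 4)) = 1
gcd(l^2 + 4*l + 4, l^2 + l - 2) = l + 2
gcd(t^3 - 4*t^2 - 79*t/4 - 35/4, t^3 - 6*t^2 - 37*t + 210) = t - 7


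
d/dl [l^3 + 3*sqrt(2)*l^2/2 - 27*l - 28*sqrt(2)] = 3*l^2 + 3*sqrt(2)*l - 27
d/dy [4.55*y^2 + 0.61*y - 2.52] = 9.1*y + 0.61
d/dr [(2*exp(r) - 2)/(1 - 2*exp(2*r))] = 2*(-4*(1 - exp(r))*exp(r) - 2*exp(2*r) + 1)*exp(r)/(2*exp(2*r) - 1)^2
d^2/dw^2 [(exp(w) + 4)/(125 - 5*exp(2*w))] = (8*(exp(w) + 2)*(exp(2*w) - 25)*exp(w) - 8*(exp(w) + 4)*exp(3*w) - (exp(2*w) - 25)^2)*exp(w)/(5*(exp(2*w) - 25)^3)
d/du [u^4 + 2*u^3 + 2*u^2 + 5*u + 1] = 4*u^3 + 6*u^2 + 4*u + 5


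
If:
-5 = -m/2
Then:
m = 10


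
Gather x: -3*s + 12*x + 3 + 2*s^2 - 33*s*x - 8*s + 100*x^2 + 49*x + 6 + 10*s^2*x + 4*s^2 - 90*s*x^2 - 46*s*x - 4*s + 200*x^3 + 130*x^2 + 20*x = 6*s^2 - 15*s + 200*x^3 + x^2*(230 - 90*s) + x*(10*s^2 - 79*s + 81) + 9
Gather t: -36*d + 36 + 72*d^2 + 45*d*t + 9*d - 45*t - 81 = 72*d^2 - 27*d + t*(45*d - 45) - 45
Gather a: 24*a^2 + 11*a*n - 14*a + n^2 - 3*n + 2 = 24*a^2 + a*(11*n - 14) + n^2 - 3*n + 2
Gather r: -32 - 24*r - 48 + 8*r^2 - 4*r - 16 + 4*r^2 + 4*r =12*r^2 - 24*r - 96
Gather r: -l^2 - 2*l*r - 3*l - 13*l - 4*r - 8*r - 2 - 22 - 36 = -l^2 - 16*l + r*(-2*l - 12) - 60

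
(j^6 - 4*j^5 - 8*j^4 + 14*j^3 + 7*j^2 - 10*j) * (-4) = -4*j^6 + 16*j^5 + 32*j^4 - 56*j^3 - 28*j^2 + 40*j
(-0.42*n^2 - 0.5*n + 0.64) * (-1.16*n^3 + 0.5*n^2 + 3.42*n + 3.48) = 0.4872*n^5 + 0.37*n^4 - 2.4288*n^3 - 2.8516*n^2 + 0.4488*n + 2.2272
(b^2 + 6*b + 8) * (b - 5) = b^3 + b^2 - 22*b - 40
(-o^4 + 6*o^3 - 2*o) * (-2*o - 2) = 2*o^5 - 10*o^4 - 12*o^3 + 4*o^2 + 4*o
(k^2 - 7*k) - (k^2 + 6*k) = -13*k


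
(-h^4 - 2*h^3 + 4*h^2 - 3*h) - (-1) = -h^4 - 2*h^3 + 4*h^2 - 3*h + 1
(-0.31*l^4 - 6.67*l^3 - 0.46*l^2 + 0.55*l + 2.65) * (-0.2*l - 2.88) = 0.062*l^5 + 2.2268*l^4 + 19.3016*l^3 + 1.2148*l^2 - 2.114*l - 7.632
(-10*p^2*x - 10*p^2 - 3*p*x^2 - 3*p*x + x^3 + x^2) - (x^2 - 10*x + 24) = -10*p^2*x - 10*p^2 - 3*p*x^2 - 3*p*x + x^3 + 10*x - 24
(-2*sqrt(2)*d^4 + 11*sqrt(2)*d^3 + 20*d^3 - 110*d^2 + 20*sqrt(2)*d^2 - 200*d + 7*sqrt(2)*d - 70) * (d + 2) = -2*sqrt(2)*d^5 + 7*sqrt(2)*d^4 + 20*d^4 - 70*d^3 + 42*sqrt(2)*d^3 - 420*d^2 + 47*sqrt(2)*d^2 - 470*d + 14*sqrt(2)*d - 140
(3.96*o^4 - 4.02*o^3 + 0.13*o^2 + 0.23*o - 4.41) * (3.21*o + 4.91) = 12.7116*o^5 + 6.5394*o^4 - 19.3209*o^3 + 1.3766*o^2 - 13.0268*o - 21.6531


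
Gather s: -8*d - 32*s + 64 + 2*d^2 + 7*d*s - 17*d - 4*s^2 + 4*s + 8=2*d^2 - 25*d - 4*s^2 + s*(7*d - 28) + 72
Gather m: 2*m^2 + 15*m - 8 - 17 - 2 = 2*m^2 + 15*m - 27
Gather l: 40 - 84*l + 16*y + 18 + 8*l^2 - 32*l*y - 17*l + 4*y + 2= 8*l^2 + l*(-32*y - 101) + 20*y + 60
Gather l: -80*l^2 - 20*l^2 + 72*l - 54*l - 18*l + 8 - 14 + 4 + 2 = -100*l^2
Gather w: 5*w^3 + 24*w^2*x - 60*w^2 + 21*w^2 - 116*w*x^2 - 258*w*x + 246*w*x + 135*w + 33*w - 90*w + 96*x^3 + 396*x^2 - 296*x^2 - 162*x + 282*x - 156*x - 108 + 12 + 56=5*w^3 + w^2*(24*x - 39) + w*(-116*x^2 - 12*x + 78) + 96*x^3 + 100*x^2 - 36*x - 40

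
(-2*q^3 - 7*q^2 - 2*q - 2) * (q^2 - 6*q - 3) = -2*q^5 + 5*q^4 + 46*q^3 + 31*q^2 + 18*q + 6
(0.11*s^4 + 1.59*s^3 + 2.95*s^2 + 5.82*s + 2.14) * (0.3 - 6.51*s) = -0.7161*s^5 - 10.3179*s^4 - 18.7275*s^3 - 37.0032*s^2 - 12.1854*s + 0.642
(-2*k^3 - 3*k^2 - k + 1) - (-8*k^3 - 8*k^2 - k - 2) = 6*k^3 + 5*k^2 + 3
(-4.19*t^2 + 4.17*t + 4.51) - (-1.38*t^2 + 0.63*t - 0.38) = -2.81*t^2 + 3.54*t + 4.89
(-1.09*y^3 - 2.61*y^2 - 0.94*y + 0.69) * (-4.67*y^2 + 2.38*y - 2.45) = 5.0903*y^5 + 9.5945*y^4 + 0.8485*y^3 + 0.935*y^2 + 3.9452*y - 1.6905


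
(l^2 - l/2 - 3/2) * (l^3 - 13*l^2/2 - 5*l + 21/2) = l^5 - 7*l^4 - 13*l^3/4 + 91*l^2/4 + 9*l/4 - 63/4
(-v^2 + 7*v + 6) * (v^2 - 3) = -v^4 + 7*v^3 + 9*v^2 - 21*v - 18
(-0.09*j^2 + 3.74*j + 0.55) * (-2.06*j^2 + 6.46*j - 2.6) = 0.1854*j^4 - 8.2858*j^3 + 23.2614*j^2 - 6.171*j - 1.43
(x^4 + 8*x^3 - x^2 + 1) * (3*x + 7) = 3*x^5 + 31*x^4 + 53*x^3 - 7*x^2 + 3*x + 7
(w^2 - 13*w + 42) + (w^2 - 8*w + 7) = 2*w^2 - 21*w + 49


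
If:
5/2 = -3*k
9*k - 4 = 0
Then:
No Solution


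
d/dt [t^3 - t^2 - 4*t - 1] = 3*t^2 - 2*t - 4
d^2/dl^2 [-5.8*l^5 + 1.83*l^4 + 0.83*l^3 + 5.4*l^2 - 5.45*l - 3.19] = -116.0*l^3 + 21.96*l^2 + 4.98*l + 10.8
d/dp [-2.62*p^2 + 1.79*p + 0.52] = 1.79 - 5.24*p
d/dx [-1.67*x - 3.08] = -1.67000000000000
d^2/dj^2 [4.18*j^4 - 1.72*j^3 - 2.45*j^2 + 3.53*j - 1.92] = 50.16*j^2 - 10.32*j - 4.9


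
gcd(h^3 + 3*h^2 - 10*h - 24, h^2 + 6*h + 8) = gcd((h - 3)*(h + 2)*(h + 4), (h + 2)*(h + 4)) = h^2 + 6*h + 8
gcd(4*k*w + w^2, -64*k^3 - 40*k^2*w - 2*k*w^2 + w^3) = 4*k + w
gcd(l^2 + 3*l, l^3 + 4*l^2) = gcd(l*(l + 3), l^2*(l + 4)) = l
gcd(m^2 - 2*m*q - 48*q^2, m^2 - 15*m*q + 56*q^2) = -m + 8*q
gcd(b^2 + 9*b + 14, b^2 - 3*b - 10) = b + 2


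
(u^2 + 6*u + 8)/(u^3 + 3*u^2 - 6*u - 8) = (u + 2)/(u^2 - u - 2)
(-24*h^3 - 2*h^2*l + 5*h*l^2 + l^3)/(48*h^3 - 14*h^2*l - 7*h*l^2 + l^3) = (-4*h - l)/(8*h - l)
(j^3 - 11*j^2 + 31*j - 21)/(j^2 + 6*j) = (j^3 - 11*j^2 + 31*j - 21)/(j*(j + 6))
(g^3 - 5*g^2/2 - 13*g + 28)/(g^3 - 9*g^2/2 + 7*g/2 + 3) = (2*g^2 - g - 28)/(2*g^2 - 5*g - 3)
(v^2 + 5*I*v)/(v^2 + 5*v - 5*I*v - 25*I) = v*(v + 5*I)/(v^2 + 5*v*(1 - I) - 25*I)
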